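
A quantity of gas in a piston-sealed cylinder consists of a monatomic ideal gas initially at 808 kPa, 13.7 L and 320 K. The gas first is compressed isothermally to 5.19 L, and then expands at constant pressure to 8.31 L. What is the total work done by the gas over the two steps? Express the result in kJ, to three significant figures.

W_total ≈ -4.09 kJ

Step 1 (isothermal): W = P₁V₁ ln(V₂/V₁) = (11070) ln(5.19/13.7) = -10745 J.
After step 1: P = 2133 kPa, V = 5.19 L, T = 320 K.
Step 2 (isobaric): W = PΔV = (2133 kPa)(8.31 − 5.19 L) = 6655 J.
W_total = -10745 + 6655 = -4090 J.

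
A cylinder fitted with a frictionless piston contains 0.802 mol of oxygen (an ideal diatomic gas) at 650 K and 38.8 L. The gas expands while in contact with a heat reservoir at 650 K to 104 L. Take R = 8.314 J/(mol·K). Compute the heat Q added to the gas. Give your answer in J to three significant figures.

Q ≈ 4270 J

Isothermal ⇒ ΔU = 0, so Q = W = nRT ln(V₂/V₁).
Q = (0.802)(8.314)(650) ln(104/38.8) = 4334 × 0.986 = 4273 J.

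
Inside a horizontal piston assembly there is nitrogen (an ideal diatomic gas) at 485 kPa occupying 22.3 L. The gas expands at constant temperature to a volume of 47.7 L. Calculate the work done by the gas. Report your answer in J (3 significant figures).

W ≈ 8220 J

Isothermal: W = nRT ln(V₂/V₁) = P₁V₁ ln(V₂/V₁).
P₁V₁ = (485 kPa)(22.3 L) = 10816 J.
W = 10816 × ln(47.7/22.3) = 10816 × 0.7603
W_by_gas = 8224 J.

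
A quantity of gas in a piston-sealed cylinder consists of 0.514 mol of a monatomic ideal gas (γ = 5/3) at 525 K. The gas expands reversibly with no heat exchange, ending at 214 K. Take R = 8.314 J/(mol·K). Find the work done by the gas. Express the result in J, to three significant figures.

W ≈ 1990 J

Adiabatic ⇒ Q = 0, so W_by = −ΔU = nCᵥ(T₁ − T₂).
Cᵥ = 3R/2 = 12.47 J/(mol·K).
W = (0.514)(12.47)(525 − 214) = 1994 J.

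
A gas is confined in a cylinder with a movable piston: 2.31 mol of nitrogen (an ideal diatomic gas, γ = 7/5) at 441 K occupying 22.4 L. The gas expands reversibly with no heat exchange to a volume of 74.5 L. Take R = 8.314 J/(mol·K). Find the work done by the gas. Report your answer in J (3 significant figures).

W ≈ 8080 J

Adiabatic: TV^(γ−1) = const with γ = 7/5.
T₂ = T₁ (V₁/V₂)^(γ−1) = 441 × (22.4/74.5)^0.4 = 441 × 0.6184 = 272.7 K.
W_by = nCᵥ(T₁ − T₂) = (2.31)(20.79)(441 − 272.7) = 8081 J.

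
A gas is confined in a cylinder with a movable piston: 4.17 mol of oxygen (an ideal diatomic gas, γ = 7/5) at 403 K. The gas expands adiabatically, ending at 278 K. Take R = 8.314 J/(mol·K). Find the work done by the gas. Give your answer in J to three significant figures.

W ≈ 10800 J

Adiabatic ⇒ Q = 0, so W_by = −ΔU = nCᵥ(T₁ − T₂).
Cᵥ = 5R/2 = 20.79 J/(mol·K).
W = (4.17)(20.79)(403 − 278) = 10834 J.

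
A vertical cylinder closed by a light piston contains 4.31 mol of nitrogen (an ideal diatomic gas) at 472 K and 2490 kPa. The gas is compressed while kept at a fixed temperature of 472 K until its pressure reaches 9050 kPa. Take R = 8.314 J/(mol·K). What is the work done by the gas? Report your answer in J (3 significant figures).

W ≈ -21800 J

Isothermal process: W = nRT ln(V₂/V₁) = nRT ln(P₁/P₂).
W = (4.31)(8.314)(472) × ln(2490/9050)
  = 16913 × ln(0.2751) = 16913 × -1.29
W_by_gas = -21826 J.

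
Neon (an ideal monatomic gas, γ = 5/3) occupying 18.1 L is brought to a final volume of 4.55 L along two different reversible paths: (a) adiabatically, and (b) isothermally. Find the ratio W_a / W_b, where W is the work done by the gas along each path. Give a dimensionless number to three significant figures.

W_a / W_b ≈ 1.64

Path (a) adiabatic: W = P₁V₁(1 − (V₁/V₂)^(γ−1))/(γ−1) → W_a/(P₁V₁) = -2.266.
Path (b) isothermal: W = P₁V₁ ln(V₂/V₁) → W_b/(P₁V₁) = -1.381.
W_a / W_b = -2.266 / -1.381 = 1.641.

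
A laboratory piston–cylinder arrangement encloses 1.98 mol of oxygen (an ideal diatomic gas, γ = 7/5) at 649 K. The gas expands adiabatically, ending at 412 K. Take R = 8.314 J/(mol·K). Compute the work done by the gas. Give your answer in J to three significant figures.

Adiabatic ⇒ Q = 0, so W_by = −ΔU = nCᵥ(T₁ − T₂).
Cᵥ = 5R/2 = 20.79 J/(mol·K).
W = (1.98)(20.79)(649 − 412) = 9754 J.

W ≈ 9750 J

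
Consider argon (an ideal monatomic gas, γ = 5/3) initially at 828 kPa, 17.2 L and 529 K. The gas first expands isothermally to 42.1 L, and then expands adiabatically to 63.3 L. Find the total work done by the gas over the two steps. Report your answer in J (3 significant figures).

Step 1 (isothermal): W = P₁V₁ ln(V₂/V₁) = (14242) ln(42.1/17.2) = 12748 J.
After step 1: P = 338.3 kPa, V = 42.1 L, T = 529 K.
Step 2 (adiabatic): W = (P₁V₁ − P₂V₂)/(γ−1) = (14242 − 10851)/0.667 = 5086 J.
W_total = 12748 + 5086 = 17834 J.

W_total ≈ 17800 J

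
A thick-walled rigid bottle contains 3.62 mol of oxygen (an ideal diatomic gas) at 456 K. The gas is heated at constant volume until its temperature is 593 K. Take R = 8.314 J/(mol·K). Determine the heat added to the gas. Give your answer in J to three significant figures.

Q ≈ 10300 J

Constant volume ⇒ W = 0, so Q = ΔU = nCᵥΔT with Cᵥ = 5R/2 = 20.79 J/(mol·K).
ΔU = (3.62)(20.79)(593 − 456) = 10308 J.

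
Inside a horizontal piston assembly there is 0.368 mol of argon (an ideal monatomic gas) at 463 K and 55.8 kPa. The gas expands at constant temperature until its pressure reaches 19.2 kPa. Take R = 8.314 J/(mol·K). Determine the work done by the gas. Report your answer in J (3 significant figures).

W ≈ 1510 J

Isothermal process: W = nRT ln(V₂/V₁) = nRT ln(P₁/P₂).
W = (0.368)(8.314)(463) × ln(55.8/19.2)
  = 1417 × ln(2.906) = 1417 × 1.067
W_by_gas = 1511 J.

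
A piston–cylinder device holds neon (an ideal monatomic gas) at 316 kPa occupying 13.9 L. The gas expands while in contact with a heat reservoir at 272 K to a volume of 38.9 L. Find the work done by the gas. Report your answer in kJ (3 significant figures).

W ≈ 4.52 kJ

Isothermal: W = nRT ln(V₂/V₁) = P₁V₁ ln(V₂/V₁).
P₁V₁ = (316 kPa)(13.9 L) = 4392 J.
W = 4392 × ln(38.9/13.9) = 4392 × 1.029
W_by_gas = 4520 J.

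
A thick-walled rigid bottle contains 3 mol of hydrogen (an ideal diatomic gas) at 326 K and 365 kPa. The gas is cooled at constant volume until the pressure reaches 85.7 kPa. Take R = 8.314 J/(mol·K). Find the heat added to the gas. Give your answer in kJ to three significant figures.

Constant volume ⇒ W = 0, so Q = ΔU = nCᵥΔT with Cᵥ = 5R/2 = 20.79 J/(mol·K).
At constant V, T₂/T₁ = P₂/P₁ ⇒ ΔT = T₁(P₂/P₁ − 1) = 326·(85.7/365 − 1) = -249.5 K.
ΔU = (3)(20.79)(-249.5) = -15555 J.

Q ≈ -15.6 kJ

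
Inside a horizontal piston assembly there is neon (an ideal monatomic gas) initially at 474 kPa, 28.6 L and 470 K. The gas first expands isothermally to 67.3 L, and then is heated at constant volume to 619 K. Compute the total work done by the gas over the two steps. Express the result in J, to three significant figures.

W_total ≈ 11600 J

Step 1 (isothermal): W = P₁V₁ ln(V₂/V₁) = (13556) ln(67.3/28.6) = 11601 J.
Step 2 (isochoric): W = 0 (constant volume).
W_total = 11601 + 0 = 11601 J.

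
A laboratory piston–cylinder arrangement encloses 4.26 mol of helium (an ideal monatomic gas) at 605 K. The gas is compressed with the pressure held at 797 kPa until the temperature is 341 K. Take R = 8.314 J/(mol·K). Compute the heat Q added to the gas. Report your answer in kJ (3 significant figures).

Q ≈ -23.4 kJ

Isobaric: W = nRΔT = (4.26)(8.314)(-264) = -9350 J.
ΔU = nCᵥΔT with Cᵥ = 3R/2: ΔU = (4.26)(12.47)(-264) = -14025 J.
Q = ΔU + W = -14025 − 9350 = -23376 J.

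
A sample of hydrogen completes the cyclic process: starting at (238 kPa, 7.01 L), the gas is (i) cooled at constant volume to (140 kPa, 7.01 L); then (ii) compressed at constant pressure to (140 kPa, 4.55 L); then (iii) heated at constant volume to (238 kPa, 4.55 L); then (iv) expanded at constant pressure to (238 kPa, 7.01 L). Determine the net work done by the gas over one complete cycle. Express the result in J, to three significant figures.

Constant-volume legs do no work.
W(ii) = (140)(4.55 − 7.01) = -344.4 J; W(iv) = (238)(7.01 − 4.55) = 585.5 J.
W_net = -344.4 + 585.5 = 241.1 J (the clockwise enclosed area).

W_net ≈ 241 J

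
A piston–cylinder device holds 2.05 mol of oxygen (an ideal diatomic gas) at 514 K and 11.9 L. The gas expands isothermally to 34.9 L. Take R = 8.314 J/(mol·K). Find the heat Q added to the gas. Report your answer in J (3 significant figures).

Q ≈ 9430 J

Isothermal ⇒ ΔU = 0, so Q = W = nRT ln(V₂/V₁).
Q = (2.05)(8.314)(514) ln(34.9/11.9) = 8760 × 1.076 = 9426 J.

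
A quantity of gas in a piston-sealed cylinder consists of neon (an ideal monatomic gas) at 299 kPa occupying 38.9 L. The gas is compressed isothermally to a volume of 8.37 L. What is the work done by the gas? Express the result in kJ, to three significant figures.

Isothermal: W = nRT ln(V₂/V₁) = P₁V₁ ln(V₂/V₁).
P₁V₁ = (299 kPa)(38.9 L) = 11631 J.
W = 11631 × ln(8.37/38.9) = 11631 × -1.536
W_by_gas = -17869 J.

W ≈ -17.9 kJ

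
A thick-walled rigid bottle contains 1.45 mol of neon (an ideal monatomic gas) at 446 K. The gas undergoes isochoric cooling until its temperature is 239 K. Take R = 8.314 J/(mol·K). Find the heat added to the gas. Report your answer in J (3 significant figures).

Constant volume ⇒ W = 0, so Q = ΔU = nCᵥΔT with Cᵥ = 3R/2 = 12.47 J/(mol·K).
ΔU = (1.45)(12.47)(239 − 446) = -3743 J.

Q ≈ -3740 J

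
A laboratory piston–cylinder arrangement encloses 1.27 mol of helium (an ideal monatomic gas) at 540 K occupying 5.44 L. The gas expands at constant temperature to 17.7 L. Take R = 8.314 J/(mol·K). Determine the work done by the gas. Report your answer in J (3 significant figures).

Isothermal: W = nRT ln(V₂/V₁).
W = (1.27)(8.314)(540) × ln(17.7/5.44)
  = 5702 × 1.18
W_by_gas = 6727 J.

W ≈ 6730 J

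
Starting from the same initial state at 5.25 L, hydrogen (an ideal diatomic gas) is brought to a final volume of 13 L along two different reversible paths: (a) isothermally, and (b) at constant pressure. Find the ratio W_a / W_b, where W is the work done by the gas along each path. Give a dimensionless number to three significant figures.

W_a / W_b ≈ 0.614

Path (a) isothermal: W = P₁V₁ ln(V₂/V₁) → W_a/(P₁V₁) = 0.9067.
Path (b) isobaric: W = P₁(V₂ − V₁) → W_b/(P₁V₁) = 1.476.
W_a / W_b = 0.9067 / 1.476 = 0.6142.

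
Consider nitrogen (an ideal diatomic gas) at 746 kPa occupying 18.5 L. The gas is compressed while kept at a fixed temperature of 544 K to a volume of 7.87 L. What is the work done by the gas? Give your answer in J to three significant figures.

W ≈ -11800 J

Isothermal: W = nRT ln(V₂/V₁) = P₁V₁ ln(V₂/V₁).
P₁V₁ = (746 kPa)(18.5 L) = 13801 J.
W = 13801 × ln(7.87/18.5) = 13801 × -0.8547
W_by_gas = -11796 J.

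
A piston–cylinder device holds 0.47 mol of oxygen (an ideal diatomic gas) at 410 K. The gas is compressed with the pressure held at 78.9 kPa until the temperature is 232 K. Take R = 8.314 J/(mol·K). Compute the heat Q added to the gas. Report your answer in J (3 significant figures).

Isobaric: W = nRΔT = (0.47)(8.314)(-178) = -695.5 J.
ΔU = nCᵥΔT with Cᵥ = 5R/2: ΔU = (0.47)(20.79)(-178) = -1739 J.
Q = ΔU + W = -1739 − 695.5 = -2434 J.

Q ≈ -2430 J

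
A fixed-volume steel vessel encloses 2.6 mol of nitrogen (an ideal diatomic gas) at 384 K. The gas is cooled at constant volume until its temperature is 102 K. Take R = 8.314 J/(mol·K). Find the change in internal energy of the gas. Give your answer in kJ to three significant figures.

Constant volume ⇒ W = 0, so Q = ΔU = nCᵥΔT with Cᵥ = 5R/2 = 20.79 J/(mol·K).
ΔU = (2.6)(20.79)(102 − 384) = -15240 J.

ΔU ≈ -15.2 kJ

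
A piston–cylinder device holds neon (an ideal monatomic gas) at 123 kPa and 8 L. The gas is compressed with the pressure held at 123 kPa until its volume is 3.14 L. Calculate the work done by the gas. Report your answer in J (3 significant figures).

Isobaric: W = P ΔV.
W = (123 kPa)(3.14 − 8 L) = (123)(-4.86) = -597.8 J.

W ≈ -598 J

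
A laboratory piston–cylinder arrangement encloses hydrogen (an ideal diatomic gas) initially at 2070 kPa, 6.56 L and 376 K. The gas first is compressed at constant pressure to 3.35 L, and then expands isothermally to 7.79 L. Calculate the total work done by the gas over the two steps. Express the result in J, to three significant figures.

W_total ≈ -793 J

Step 1 (isobaric): W = PΔV = (2070 kPa)(3.35 − 6.56 L) = -6645 J.
After step 1: P = 2070 kPa, V = 3.35 L, T = 192 K.
Step 2 (isothermal): W = P₁V₁ ln(V₂/V₁) = (6934) ln(7.79/3.35) = 5852 J.
W_total = -6645 + 5852 = -792.8 J.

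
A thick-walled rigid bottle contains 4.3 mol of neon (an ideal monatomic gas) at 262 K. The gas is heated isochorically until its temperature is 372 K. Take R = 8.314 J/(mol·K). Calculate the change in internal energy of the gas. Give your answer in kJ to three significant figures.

ΔU ≈ 5.90 kJ

Constant volume ⇒ W = 0, so Q = ΔU = nCᵥΔT with Cᵥ = 3R/2 = 12.47 J/(mol·K).
ΔU = (4.3)(12.47)(372 − 262) = 5899 J.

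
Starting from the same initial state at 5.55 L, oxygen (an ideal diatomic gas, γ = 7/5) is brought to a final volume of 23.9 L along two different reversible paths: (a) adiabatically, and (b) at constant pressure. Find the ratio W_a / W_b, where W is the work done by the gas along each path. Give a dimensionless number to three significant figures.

W_a / W_b ≈ 0.334

Path (a) adiabatic: W = P₁V₁(1 − (V₁/V₂)^(γ−1))/(γ−1) → W_a/(P₁V₁) = 1.106.
Path (b) isobaric: W = P₁(V₂ − V₁) → W_b/(P₁V₁) = 3.306.
W_a / W_b = 1.106 / 3.306 = 0.3345.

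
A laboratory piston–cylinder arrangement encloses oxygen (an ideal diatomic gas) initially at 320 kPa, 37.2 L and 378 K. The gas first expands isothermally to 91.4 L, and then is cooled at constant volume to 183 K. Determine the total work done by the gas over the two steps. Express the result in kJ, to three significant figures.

W_total ≈ 10.7 kJ

Step 1 (isothermal): W = P₁V₁ ln(V₂/V₁) = (11904) ln(91.4/37.2) = 10701 J.
Step 2 (isochoric): W = 0 (constant volume).
W_total = 10701 + 0 = 10701 J.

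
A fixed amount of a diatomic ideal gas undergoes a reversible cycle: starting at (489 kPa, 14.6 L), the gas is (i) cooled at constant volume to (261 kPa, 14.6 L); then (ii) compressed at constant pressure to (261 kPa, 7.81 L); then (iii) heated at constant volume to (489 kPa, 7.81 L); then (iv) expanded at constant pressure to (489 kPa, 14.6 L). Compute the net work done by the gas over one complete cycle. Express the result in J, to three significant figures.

Constant-volume legs do no work.
W(ii) = (261)(7.81 − 14.6) = -1772 J; W(iv) = (489)(14.6 − 7.81) = 3320 J.
W_net = -1772 + 3320 = 1548 J (the clockwise enclosed area).

W_net ≈ 1550 J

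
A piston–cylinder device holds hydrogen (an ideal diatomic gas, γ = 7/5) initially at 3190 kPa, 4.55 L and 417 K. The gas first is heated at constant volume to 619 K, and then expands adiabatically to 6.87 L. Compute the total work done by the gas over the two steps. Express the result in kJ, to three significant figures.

Step 1 (isochoric): W = 0 (constant volume).
After step 1: P = 4735 kPa (V unchanged).
Step 2 (adiabatic): W = (P₁V₁ − P₂V₂)/(γ−1) = (21546 − 18272)/0.4 = 8185 J.
W_total = 0 + 8185 = 8185 J.

W_total ≈ 8.18 kJ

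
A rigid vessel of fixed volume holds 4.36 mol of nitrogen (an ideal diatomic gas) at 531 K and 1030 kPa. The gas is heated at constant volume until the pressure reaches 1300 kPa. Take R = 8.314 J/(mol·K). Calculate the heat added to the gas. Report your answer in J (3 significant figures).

Q ≈ 12600 J

Constant volume ⇒ W = 0, so Q = ΔU = nCᵥΔT with Cᵥ = 5R/2 = 20.79 J/(mol·K).
At constant V, T₂/T₁ = P₂/P₁ ⇒ ΔT = T₁(P₂/P₁ − 1) = 531·(1300/1030 − 1) = 139.2 K.
ΔU = (4.36)(20.79)(139.2) = 12614 J.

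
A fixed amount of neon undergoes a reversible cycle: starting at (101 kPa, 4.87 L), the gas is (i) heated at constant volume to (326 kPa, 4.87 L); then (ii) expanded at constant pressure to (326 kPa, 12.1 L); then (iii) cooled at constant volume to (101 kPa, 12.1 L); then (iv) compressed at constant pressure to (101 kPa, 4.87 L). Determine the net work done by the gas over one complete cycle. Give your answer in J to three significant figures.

W_net ≈ 1630 J

Constant-volume legs do no work.
W(ii) = (326)(12.1 − 4.87) = 2357 J; W(iv) = (101)(4.87 − 12.1) = -730.2 J.
W_net = 2357 − 730.2 = 1627 J (the clockwise enclosed area).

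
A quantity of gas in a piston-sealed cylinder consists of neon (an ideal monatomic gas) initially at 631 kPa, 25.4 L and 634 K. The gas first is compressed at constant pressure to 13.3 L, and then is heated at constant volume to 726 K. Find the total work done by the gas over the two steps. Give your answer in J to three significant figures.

W_total ≈ -7640 J

Step 1 (isobaric): W = PΔV = (631 kPa)(13.3 − 25.4 L) = -7635 J.
Step 2 (isochoric): W = 0 (constant volume).
W_total = -7635 + 0 = -7635 J.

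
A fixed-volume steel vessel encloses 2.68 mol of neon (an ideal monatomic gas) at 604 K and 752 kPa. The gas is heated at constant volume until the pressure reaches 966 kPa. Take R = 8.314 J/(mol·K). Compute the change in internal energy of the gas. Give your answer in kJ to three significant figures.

Constant volume ⇒ W = 0, so Q = ΔU = nCᵥΔT with Cᵥ = 3R/2 = 12.47 J/(mol·K).
At constant V, T₂/T₁ = P₂/P₁ ⇒ ΔT = T₁(P₂/P₁ − 1) = 604·(966/752 − 1) = 171.9 K.
ΔU = (2.68)(12.47)(171.9) = 5745 J.

ΔU ≈ 5.74 kJ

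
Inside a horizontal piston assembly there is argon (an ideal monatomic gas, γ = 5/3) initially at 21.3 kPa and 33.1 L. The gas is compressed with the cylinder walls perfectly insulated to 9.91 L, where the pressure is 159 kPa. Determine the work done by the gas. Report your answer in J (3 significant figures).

W ≈ -1310 J

Adiabatic: W = (P₁V₁ − P₂V₂)/(γ − 1) with γ = 5/3.
P₁V₁ = 705 J, P₂V₂ = 1576 J.
W = (705 − 1576) / 0.6667 = -1306 J.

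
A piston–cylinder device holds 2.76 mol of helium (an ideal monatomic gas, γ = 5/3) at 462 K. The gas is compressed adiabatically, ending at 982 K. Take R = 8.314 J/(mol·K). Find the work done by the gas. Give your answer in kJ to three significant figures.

W ≈ -17.9 kJ

Adiabatic ⇒ Q = 0, so W_by = −ΔU = nCᵥ(T₁ − T₂).
Cᵥ = 3R/2 = 12.47 J/(mol·K).
W = (2.76)(12.47)(462 − 982) = -17898 J.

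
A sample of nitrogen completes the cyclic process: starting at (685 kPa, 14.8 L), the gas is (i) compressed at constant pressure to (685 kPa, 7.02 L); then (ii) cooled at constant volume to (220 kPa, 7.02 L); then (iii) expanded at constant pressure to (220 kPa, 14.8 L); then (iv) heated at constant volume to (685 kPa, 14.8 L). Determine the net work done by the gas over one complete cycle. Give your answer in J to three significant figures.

Constant-volume legs do no work.
W(i) = (685)(7.02 − 14.8) = -5329 J; W(iii) = (220)(14.8 − 7.02) = 1712 J.
W_net = -5329 + 1712 = -3618 J (the counter-clockwise enclosed area).

W_net ≈ -3620 J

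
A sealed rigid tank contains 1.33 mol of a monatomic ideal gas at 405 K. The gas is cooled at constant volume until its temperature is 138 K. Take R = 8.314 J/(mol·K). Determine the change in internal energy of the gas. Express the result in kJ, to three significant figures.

Constant volume ⇒ W = 0, so Q = ΔU = nCᵥΔT with Cᵥ = 3R/2 = 12.47 J/(mol·K).
ΔU = (1.33)(12.47)(138 − 405) = -4429 J.

ΔU ≈ -4.43 kJ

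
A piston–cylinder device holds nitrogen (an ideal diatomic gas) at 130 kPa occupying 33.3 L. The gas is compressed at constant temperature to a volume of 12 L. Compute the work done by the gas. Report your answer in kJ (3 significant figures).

Isothermal: W = nRT ln(V₂/V₁) = P₁V₁ ln(V₂/V₁).
P₁V₁ = (130 kPa)(33.3 L) = 4329 J.
W = 4329 × ln(12/33.3) = 4329 × -1.021
W_by_gas = -4418 J.

W ≈ -4.42 kJ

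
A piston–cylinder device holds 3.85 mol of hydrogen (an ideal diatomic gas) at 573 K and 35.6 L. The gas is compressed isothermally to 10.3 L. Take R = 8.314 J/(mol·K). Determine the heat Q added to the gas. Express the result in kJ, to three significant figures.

Q ≈ -22.7 kJ

Isothermal ⇒ ΔU = 0, so Q = W = nRT ln(V₂/V₁).
Q = (3.85)(8.314)(573) ln(10.3/35.6) = 18341 × -1.24 = -22747 J.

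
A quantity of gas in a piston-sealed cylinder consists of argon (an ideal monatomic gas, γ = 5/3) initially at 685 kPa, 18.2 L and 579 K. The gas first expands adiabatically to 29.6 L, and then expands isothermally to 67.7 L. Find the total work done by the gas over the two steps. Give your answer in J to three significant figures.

Step 1 (adiabatic): W = (P₁V₁ − P₂V₂)/(γ−1) = (12467 − 9015)/0.667 = 5179 J.
After step 1: P = 304.5 kPa, V = 29.6 L, T = 418.7 K.
Step 2 (isothermal): W = P₁V₁ ln(V₂/V₁) = (9015) ln(67.7/29.6) = 7458 J.
W_total = 5179 + 7458 = 12636 J.

W_total ≈ 12600 J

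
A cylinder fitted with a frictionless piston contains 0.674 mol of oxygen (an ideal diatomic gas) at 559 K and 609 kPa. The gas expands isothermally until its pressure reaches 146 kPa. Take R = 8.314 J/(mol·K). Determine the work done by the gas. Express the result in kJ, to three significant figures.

W ≈ 4.47 kJ

Isothermal process: W = nRT ln(V₂/V₁) = nRT ln(P₁/P₂).
W = (0.674)(8.314)(559) × ln(609/146)
  = 3132 × ln(4.171) = 3132 × 1.428
W_by_gas = 4474 J.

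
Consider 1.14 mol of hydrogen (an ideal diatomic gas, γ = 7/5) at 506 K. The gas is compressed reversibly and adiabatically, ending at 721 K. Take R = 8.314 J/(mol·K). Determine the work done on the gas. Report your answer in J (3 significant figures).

Adiabatic ⇒ Q = 0, so W_by = −ΔU = nCᵥ(T₁ − T₂).
Cᵥ = 5R/2 = 20.79 J/(mol·K).
W = (1.14)(20.79)(506 − 721) = -5094 J.
Work on gas = −W_by = 5094 J.

W ≈ 5090 J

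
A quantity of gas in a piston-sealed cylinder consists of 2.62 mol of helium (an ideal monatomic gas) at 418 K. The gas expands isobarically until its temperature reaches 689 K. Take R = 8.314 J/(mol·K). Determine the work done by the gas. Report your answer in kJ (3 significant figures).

Isobaric: W = P ΔV = nR ΔT.
W = (2.62)(8.314)(689 − 418) = 5903 J.

W ≈ 5.90 kJ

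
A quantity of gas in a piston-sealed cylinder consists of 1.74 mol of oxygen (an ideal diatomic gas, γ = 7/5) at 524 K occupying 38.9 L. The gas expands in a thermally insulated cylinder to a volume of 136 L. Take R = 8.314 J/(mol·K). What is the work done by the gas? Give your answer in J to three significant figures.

W ≈ 7460 J

Adiabatic: TV^(γ−1) = const with γ = 7/5.
T₂ = T₁ (V₁/V₂)^(γ−1) = 524 × (38.9/136)^0.4 = 524 × 0.6061 = 317.6 K.
W_by = nCᵥ(T₁ − T₂) = (1.74)(20.79)(524 − 317.6) = 7464 J.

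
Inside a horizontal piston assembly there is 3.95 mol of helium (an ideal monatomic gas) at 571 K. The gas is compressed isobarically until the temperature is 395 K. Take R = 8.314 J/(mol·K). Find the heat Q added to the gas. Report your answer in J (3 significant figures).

Q ≈ -14400 J

Isobaric: W = nRΔT = (3.95)(8.314)(-176) = -5780 J.
ΔU = nCᵥΔT with Cᵥ = 3R/2: ΔU = (3.95)(12.47)(-176) = -8670 J.
Q = ΔU + W = -8670 − 5780 = -14450 J.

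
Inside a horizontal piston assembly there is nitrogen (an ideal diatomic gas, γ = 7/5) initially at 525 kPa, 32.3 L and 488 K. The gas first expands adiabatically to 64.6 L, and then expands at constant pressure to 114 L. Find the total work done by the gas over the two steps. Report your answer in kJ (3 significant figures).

Step 1 (adiabatic): W = (P₁V₁ − P₂V₂)/(γ−1) = (16958 − 12851)/0.4 = 10265 J.
After step 1: P = 198.9 kPa, V = 64.6 L, T = 369.8 K.
Step 2 (isobaric): W = PΔV = (198.9 kPa)(114 − 64.6 L) = 9828 J.
W_total = 10265 + 9828 = 20093 J.

W_total ≈ 20.1 kJ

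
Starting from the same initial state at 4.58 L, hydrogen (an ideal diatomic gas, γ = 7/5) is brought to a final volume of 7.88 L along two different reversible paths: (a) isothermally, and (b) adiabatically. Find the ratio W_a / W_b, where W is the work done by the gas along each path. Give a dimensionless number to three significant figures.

W_a / W_b ≈ 1.11

Path (a) isothermal: W = P₁V₁ ln(V₂/V₁) → W_a/(P₁V₁) = 0.5426.
Path (b) adiabatic: W = P₁V₁(1 − (V₁/V₂)^(γ−1))/(γ−1) → W_b/(P₁V₁) = 0.4878.
W_a / W_b = 0.5426 / 0.4878 = 1.112.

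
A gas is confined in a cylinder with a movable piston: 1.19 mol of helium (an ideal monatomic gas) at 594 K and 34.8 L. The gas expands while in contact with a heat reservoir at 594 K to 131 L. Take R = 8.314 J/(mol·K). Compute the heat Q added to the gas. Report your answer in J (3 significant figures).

Q ≈ 7790 J

Isothermal ⇒ ΔU = 0, so Q = W = nRT ln(V₂/V₁).
Q = (1.19)(8.314)(594) ln(131/34.8) = 5877 × 1.326 = 7790 J.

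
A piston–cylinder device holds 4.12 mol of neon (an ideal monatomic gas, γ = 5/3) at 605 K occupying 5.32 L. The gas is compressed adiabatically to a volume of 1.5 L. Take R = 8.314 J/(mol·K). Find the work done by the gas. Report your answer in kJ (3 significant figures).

Adiabatic: TV^(γ−1) = const with γ = 5/3.
T₂ = T₁ (V₁/V₂)^(γ−1) = 605 × (5.32/1.5)^0.667 = 605 × 2.326 = 1407 K.
W_by = nCᵥ(T₁ − T₂) = (4.12)(12.47)(605 − 1407) = -41209 J.

W ≈ -41.2 kJ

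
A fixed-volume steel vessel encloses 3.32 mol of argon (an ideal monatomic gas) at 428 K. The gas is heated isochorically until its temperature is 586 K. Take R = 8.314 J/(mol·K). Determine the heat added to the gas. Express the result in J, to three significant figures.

Constant volume ⇒ W = 0, so Q = ΔU = nCᵥΔT with Cᵥ = 3R/2 = 12.47 J/(mol·K).
ΔU = (3.32)(12.47)(586 − 428) = 6542 J.

Q ≈ 6540 J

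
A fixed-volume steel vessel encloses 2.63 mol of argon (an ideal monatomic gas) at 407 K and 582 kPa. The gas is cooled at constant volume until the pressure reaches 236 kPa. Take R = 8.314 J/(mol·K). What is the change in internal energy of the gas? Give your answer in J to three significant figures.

Constant volume ⇒ W = 0, so Q = ΔU = nCᵥΔT with Cᵥ = 3R/2 = 12.47 J/(mol·K).
At constant V, T₂/T₁ = P₂/P₁ ⇒ ΔT = T₁(P₂/P₁ − 1) = 407·(236/582 − 1) = -242 K.
ΔU = (2.63)(12.47)(-242) = -7936 J.

ΔU ≈ -7940 J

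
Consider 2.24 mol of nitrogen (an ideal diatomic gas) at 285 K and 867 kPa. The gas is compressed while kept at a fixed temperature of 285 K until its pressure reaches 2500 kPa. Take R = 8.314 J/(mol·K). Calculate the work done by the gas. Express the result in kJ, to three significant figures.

Isothermal process: W = nRT ln(V₂/V₁) = nRT ln(P₁/P₂).
W = (2.24)(8.314)(285) × ln(867/2500)
  = 5308 × ln(0.3468) = 5308 × -1.059
W_by_gas = -5621 J.

W ≈ -5.62 kJ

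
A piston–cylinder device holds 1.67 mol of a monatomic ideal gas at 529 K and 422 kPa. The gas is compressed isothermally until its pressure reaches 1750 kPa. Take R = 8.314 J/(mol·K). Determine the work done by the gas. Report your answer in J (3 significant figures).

W ≈ -10400 J

Isothermal process: W = nRT ln(V₂/V₁) = nRT ln(P₁/P₂).
W = (1.67)(8.314)(529) × ln(422/1750)
  = 7345 × ln(0.2411) = 7345 × -1.422
W_by_gas = -10447 J.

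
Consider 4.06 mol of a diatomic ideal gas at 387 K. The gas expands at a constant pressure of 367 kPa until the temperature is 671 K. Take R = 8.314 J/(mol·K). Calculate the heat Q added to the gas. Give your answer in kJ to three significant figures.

Q ≈ 33.6 kJ

Isobaric: W = nRΔT = (4.06)(8.314)(284) = 9586 J.
ΔU = nCᵥΔT with Cᵥ = 5R/2: ΔU = (4.06)(20.79)(284) = 23966 J.
Q = ΔU + W = 23966 + 9586 = 33552 J.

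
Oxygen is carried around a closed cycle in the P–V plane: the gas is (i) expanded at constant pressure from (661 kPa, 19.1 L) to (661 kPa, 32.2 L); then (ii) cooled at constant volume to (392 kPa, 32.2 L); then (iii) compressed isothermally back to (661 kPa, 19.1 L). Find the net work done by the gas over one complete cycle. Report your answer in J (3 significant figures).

W_net ≈ 2070 J

Leg (i): W = PΔV = (661)(32.2 − 19.1) = 8659 J.
Leg (ii): W = 0.
Leg (iii): W = PᵢVᵢ ln(V_f/Vᵢ) = (12622) ln(19.1/32.2) = -6592 J.
W_net = 8659 − 6592 = 2067 J.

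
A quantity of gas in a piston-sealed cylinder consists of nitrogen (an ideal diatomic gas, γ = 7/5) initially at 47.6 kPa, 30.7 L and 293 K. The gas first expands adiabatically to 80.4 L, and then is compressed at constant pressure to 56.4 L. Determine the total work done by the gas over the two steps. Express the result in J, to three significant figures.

Step 1 (adiabatic): W = (P₁V₁ − P₂V₂)/(γ−1) = (1461 − 994.3)/0.4 = 1168 J.
After step 1: P = 12.37 kPa, V = 80.4 L, T = 199.4 K.
Step 2 (isobaric): W = PΔV = (12.37 kPa)(56.4 − 80.4 L) = -296.8 J.
W_total = 1168 − 296.8 = 870.9 J.

W_total ≈ 871 J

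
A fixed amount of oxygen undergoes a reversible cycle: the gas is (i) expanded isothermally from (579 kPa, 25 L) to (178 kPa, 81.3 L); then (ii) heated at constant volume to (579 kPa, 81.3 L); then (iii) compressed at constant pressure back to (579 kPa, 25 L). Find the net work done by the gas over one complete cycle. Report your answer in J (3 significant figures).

Leg (i): W = PᵢVᵢ ln(V_f/Vᵢ) = (14475) ln(81.3/25) = 17070 J.
Leg (ii): W = 0.
Leg (iii): W = PΔV = (579)(25 − 81.3) = -32598 J.
W_net = 17070 − 32598 = -15528 J.

W_net ≈ -15500 J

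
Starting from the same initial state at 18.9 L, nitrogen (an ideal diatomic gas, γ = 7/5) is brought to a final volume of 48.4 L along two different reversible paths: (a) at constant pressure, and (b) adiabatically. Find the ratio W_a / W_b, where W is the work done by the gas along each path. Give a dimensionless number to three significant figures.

Path (a) isobaric: W = P₁(V₂ − V₁) → W_a/(P₁V₁) = 1.561.
Path (b) adiabatic: W = P₁V₁(1 − (V₁/V₂)^(γ−1))/(γ−1) → W_b/(P₁V₁) = 0.7837.
W_a / W_b = 1.561 / 0.7837 = 1.992.

W_a / W_b ≈ 1.99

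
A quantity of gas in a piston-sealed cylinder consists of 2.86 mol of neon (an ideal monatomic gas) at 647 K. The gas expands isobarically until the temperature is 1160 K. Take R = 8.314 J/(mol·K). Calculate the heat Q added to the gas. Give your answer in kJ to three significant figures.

Q ≈ 30.5 kJ

Isobaric: W = nRΔT = (2.86)(8.314)(513) = 12198 J.
ΔU = nCᵥΔT with Cᵥ = 3R/2: ΔU = (2.86)(12.47)(513) = 18297 J.
Q = ΔU + W = 18297 + 12198 = 30495 J.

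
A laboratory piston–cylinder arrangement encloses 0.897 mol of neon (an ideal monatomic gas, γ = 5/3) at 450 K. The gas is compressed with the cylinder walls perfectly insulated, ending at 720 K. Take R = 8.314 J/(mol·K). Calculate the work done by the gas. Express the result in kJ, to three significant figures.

Adiabatic ⇒ Q = 0, so W_by = −ΔU = nCᵥ(T₁ − T₂).
Cᵥ = 3R/2 = 12.47 J/(mol·K).
W = (0.897)(12.47)(450 − 720) = -3020 J.

W ≈ -3.02 kJ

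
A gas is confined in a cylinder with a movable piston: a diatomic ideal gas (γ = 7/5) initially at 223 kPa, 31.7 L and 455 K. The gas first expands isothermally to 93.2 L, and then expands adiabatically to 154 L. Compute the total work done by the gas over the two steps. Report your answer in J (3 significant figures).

W_total ≈ 10800 J

Step 1 (isothermal): W = P₁V₁ ln(V₂/V₁) = (7069) ln(93.2/31.7) = 7624 J.
After step 1: P = 75.85 kPa, V = 93.2 L, T = 455 K.
Step 2 (adiabatic): W = (P₁V₁ − P₂V₂)/(γ−1) = (7069 − 5783)/0.4 = 3216 J.
W_total = 7624 + 3216 = 10840 J.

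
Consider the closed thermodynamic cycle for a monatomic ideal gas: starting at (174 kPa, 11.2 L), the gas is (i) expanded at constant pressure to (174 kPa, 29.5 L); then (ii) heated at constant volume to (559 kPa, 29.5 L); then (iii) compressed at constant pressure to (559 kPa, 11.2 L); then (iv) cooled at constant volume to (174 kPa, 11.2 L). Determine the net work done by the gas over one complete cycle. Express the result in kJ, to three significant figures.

Constant-volume legs do no work.
W(i) = (174)(29.5 − 11.2) = 3184 J; W(iii) = (559)(11.2 − 29.5) = -10230 J.
W_net = 3184 − 10230 = -7046 J (the counter-clockwise enclosed area).

W_net ≈ -7.05 kJ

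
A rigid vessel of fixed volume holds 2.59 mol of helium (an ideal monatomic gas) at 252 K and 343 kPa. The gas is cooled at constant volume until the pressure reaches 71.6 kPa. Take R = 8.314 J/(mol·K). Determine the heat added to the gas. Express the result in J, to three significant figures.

Constant volume ⇒ W = 0, so Q = ΔU = nCᵥΔT with Cᵥ = 3R/2 = 12.47 J/(mol·K).
At constant V, T₂/T₁ = P₂/P₁ ⇒ ΔT = T₁(P₂/P₁ − 1) = 252·(71.6/343 − 1) = -199.4 K.
ΔU = (2.59)(12.47)(-199.4) = -6440 J.

Q ≈ -6440 J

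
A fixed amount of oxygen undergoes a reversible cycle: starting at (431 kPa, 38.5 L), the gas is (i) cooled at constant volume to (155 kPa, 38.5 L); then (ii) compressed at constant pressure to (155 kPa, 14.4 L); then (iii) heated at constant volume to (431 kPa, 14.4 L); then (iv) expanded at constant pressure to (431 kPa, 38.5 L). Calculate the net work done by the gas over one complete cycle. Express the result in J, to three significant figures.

W_net ≈ 6650 J

Constant-volume legs do no work.
W(ii) = (155)(14.4 − 38.5) = -3736 J; W(iv) = (431)(38.5 − 14.4) = 10387 J.
W_net = -3736 + 10387 = 6652 J (the clockwise enclosed area).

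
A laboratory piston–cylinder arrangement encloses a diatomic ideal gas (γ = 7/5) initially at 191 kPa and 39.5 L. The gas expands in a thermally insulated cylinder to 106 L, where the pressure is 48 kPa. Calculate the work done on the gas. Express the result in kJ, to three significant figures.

W ≈ -6.14 kJ

Adiabatic: W = (P₁V₁ − P₂V₂)/(γ − 1) with γ = 7/5.
P₁V₁ = 7544 J, P₂V₂ = 5088 J.
W = (7544 − 5088) / 0.4 = 6141 J.
Work on gas = −W_by = -6141 J.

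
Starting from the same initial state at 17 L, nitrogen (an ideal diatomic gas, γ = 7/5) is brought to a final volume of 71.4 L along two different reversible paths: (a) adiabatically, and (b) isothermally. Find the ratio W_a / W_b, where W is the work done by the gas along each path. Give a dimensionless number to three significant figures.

W_a / W_b ≈ 0.761

Path (a) adiabatic: W = P₁V₁(1 − (V₁/V₂)^(γ−1))/(γ−1) → W_a/(P₁V₁) = 1.092.
Path (b) isothermal: W = P₁V₁ ln(V₂/V₁) → W_b/(P₁V₁) = 1.435.
W_a / W_b = 1.092 / 1.435 = 0.7608.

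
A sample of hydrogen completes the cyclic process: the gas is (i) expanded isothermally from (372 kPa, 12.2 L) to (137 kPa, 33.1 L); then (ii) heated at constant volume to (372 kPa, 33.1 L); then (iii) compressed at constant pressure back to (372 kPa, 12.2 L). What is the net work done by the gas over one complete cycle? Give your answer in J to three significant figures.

W_net ≈ -3250 J

Leg (i): W = PᵢVᵢ ln(V_f/Vᵢ) = (4538) ln(33.1/12.2) = 4530 J.
Leg (ii): W = 0.
Leg (iii): W = PΔV = (372)(12.2 − 33.1) = -7775 J.
W_net = 4530 − 7775 = -3245 J.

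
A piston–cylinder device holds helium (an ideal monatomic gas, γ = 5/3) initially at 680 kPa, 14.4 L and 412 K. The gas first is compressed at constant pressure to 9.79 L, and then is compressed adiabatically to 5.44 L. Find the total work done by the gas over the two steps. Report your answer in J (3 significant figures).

W_total ≈ -7920 J

Step 1 (isobaric): W = PΔV = (680 kPa)(9.79 − 14.4 L) = -3135 J.
After step 1: P = 680 kPa, V = 9.79 L, T = 280.1 K.
Step 2 (adiabatic): W = (P₁V₁ − P₂V₂)/(γ−1) = (6657 − 9849)/0.667 = -4788 J.
W_total = -3135 − 4788 = -7923 J.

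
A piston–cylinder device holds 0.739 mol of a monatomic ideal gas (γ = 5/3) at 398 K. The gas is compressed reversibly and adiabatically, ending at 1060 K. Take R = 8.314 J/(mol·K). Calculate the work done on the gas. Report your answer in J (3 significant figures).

Adiabatic ⇒ Q = 0, so W_by = −ΔU = nCᵥ(T₁ − T₂).
Cᵥ = 3R/2 = 12.47 J/(mol·K).
W = (0.739)(12.47)(398 − 1060) = -6101 J.
Work on gas = −W_by = 6101 J.

W ≈ 6100 J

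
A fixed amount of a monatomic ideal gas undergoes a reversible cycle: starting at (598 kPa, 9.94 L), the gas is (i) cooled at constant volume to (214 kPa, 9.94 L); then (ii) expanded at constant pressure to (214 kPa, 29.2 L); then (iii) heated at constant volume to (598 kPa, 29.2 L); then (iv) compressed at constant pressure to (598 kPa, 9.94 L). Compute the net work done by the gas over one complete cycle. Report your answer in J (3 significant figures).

W_net ≈ -7400 J

Constant-volume legs do no work.
W(ii) = (214)(29.2 − 9.94) = 4122 J; W(iv) = (598)(9.94 − 29.2) = -11517 J.
W_net = 4122 − 11517 = -7396 J (the counter-clockwise enclosed area).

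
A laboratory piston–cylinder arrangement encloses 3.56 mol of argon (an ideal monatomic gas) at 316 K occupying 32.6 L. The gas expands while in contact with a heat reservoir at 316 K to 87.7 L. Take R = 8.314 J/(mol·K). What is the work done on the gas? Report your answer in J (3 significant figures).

Isothermal: W = nRT ln(V₂/V₁).
W = (3.56)(8.314)(316) × ln(87.7/32.6)
  = 9353 × 0.9896
W_by_gas = 9256 J; work on gas = −W_by = -9256 J.

W ≈ -9260 J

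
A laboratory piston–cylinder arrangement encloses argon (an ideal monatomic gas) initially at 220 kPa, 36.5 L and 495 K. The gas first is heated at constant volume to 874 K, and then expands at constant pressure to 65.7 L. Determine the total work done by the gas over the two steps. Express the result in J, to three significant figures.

W_total ≈ 11300 J

Step 1 (isochoric): W = 0 (constant volume).
After step 1: P = 388.4 kPa (V unchanged).
Step 2 (isobaric): W = PΔV = (388.4 kPa)(65.7 − 36.5 L) = 11343 J.
W_total = 0 + 11343 = 11343 J.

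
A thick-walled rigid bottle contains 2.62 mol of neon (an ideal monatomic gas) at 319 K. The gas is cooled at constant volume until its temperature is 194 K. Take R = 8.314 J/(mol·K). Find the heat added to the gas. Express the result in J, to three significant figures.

Q ≈ -4080 J

Constant volume ⇒ W = 0, so Q = ΔU = nCᵥΔT with Cᵥ = 3R/2 = 12.47 J/(mol·K).
ΔU = (2.62)(12.47)(194 − 319) = -4084 J.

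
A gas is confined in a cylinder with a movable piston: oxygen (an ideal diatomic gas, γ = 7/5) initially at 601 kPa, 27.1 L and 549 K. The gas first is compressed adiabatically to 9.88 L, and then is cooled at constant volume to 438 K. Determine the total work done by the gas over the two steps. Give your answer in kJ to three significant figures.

W_total ≈ -20.2 kJ

Step 1 (adiabatic): W = (P₁V₁ − P₂V₂)/(γ−1) = (16287 − 24385)/0.4 = -20246 J.
Step 2 (isochoric): W = 0 (constant volume).
W_total = -20246 + 0 = -20246 J.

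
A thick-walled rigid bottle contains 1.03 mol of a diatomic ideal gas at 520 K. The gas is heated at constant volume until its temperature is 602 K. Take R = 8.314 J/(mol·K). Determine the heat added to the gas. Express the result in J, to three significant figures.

Q ≈ 1760 J

Constant volume ⇒ W = 0, so Q = ΔU = nCᵥΔT with Cᵥ = 5R/2 = 20.79 J/(mol·K).
ΔU = (1.03)(20.79)(602 − 520) = 1756 J.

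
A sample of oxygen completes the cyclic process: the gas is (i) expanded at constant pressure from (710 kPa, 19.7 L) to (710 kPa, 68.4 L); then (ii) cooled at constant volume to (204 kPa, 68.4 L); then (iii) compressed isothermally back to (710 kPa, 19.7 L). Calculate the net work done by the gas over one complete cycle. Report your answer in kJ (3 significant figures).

Leg (i): W = PΔV = (710)(68.4 − 19.7) = 34577 J.
Leg (ii): W = 0.
Leg (iii): W = PᵢVᵢ ln(V_f/Vᵢ) = (13954) ln(19.7/68.4) = -17369 J.
W_net = 34577 − 17369 = 17208 J.

W_net ≈ 17.2 kJ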